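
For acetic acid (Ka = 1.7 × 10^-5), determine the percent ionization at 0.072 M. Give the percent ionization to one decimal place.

CH3COOH ⇌ CH3COO- + H+; let x = [H+] at equilibrium.
x ≈ √(Ka·C₀) = √(1.7 × 10^-5 × 0.072) = 1.11 × 10^-3 M
Fraction ionized = 1.11 × 10^-3 / 0.072 = 0.0154 → 1.5%

1.5%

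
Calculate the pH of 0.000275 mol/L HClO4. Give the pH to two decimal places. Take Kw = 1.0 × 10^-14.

pH = 3.56

HClO4 is a strong acid and dissociates completely, so [H+] = 0.000275 M.
pH = -log(0.000275) = 3.56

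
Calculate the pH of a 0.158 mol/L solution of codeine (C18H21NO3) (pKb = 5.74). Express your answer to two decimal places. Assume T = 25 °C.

C18H21NO3 + H2O ⇌ C18H22NO3+ + OH-
Kb = 10^(−5.74) = 1.82 × 10^-6
From the ICE table, Kb = [OH-]²/(0.158 − [OH-]) = 1.82 × 10^-6.
Neglecting [OH-] in the denominator: [OH-] = √(1.82 × 10^-6 × 0.158) = 5.36 × 10^-4 M
pOH = 3.27, so pH = 14.00 − pOH = 10.73

pH = 10.73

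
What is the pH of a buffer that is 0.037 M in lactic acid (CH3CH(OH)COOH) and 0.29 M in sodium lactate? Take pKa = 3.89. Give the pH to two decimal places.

Henderson–Hasselbalch: pH = pKa + log([CH3CH(OH)COO-]/[CH3CH(OH)COOH]) = 3.89 + log(0.29/0.037)
pH = 3.89 + (+0.894) = 4.78

pH = 4.78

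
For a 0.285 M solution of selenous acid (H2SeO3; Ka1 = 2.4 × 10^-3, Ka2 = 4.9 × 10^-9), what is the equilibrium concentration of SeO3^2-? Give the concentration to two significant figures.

First ionization gives [H+] ≈ [HSeO3-] = 2.50 × 10^-2 M.
Second step: Ka2 = [H+][SeO3^2-]/[HSeO3-] ≈ [SeO3^2-] (since [H+] ≈ [HSeO3-]).
So [SeO3^2-] ≈ Ka2.

4.9 × 10^-9 M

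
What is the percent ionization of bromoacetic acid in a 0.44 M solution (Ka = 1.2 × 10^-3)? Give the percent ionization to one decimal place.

5.1%

BrCH2COOH ⇌ BrCH2COO- + H+; let x = [H+] at equilibrium.
Ka = x²/(C₀ − x); solving the quadratic gives x = 2.24 × 10^-2 M.
Fraction ionized = 2.24 × 10^-2 / 0.44 = 0.0509 → 5.1%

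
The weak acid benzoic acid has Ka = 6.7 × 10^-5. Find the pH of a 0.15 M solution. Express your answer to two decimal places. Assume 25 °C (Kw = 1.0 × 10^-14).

pH = 2.50

C6H5COOH ⇌ C6H5COO- + H+
From the ICE table, Ka = x²/(0.15 − x) = 6.7 × 10^-5.
Assume x ≪ 0.15: x ≈ √(6.7 × 10^-5 × 0.15) = 3.17 × 10^-3 M
Check: 2.1% ionized — well under 5%, approximation valid.
pH = −log[H+] = −log(3.17 × 10^-3) = 2.50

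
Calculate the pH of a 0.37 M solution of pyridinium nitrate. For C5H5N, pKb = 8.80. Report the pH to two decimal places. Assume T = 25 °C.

C5H5NH+ is the conjugate acid of the weak base C5H5N.
Kb = 10^(−8.80) = 1.58 × 10^-9
Ka = Kw/Kb = 1.0×10^-14 / 1.58 × 10^-9 = 6.33 × 10^-6
Let x = [H+] at equilibrium. Ka = x²/(0.37 − x).
Neglecting x in the denominator: x = √(6.33 × 10^-6 × 0.37) = 1.53 × 10^-3 M
pH = −log[H+] = −log(1.53 × 10^-3) = 2.82

pH = 2.82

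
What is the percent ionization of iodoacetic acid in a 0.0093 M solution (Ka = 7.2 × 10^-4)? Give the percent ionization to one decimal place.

24.2%

ICH2COOH ⇌ ICH2COO- + H+; let x = [H+] at equilibrium.
Solve x² + 0.00072x − 6.7e-06 = 0 → x = 2.25 × 10^-3 M
% ionization = x/C₀ × 100% = 2.25 × 10^-3/0.0093 × 100% = 24.2%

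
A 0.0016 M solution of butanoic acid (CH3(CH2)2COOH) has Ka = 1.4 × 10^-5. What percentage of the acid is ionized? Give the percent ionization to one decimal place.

8.9%

CH3(CH2)2COOH ⇌ CH3(CH2)2COO- + H+; let x = [H+] at equilibrium.
Solve x² + 1.4e-05x − 2.24e-08 = 0 → x = 1.43 × 10^-4 M
% ionization = x/C₀ × 100% = 1.43 × 10^-4/0.0016 × 100% = 8.9%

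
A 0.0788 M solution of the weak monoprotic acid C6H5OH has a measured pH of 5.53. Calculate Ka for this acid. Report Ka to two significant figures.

Ka = 1.1 × 10^-10

[H+] = 10^(-5.53) = 2.95 × 10^-6 M
At equilibrium [HA] = 0.0788 − 2.95 × 10^-6 = 7.88 × 10^-2 M
Ka = [H+][A-]/[HA] = (2.95 × 10^-6)² / 7.88 × 10^-2 = 1.1 × 10^-10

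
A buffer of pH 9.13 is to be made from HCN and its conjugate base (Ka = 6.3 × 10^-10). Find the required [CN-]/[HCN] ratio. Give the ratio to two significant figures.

ratio = 0.85

pKa = -log(6.3 × 10^-10) = 9.201
pH = pKa + log(r) ⇒ log(r) = 9.13 − 9.201 = -0.071
r = [CN-]/[HCN] = 10^(-0.071) = 0.849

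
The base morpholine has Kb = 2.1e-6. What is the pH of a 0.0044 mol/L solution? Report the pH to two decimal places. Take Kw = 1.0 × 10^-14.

C4H8ONH + H2O ⇌ C4H8ONH2+ + OH-
From the ICE table, Kb = [OH-]²/(0.0044 − [OH-]) = 2.1 × 10^-6.
Assume [OH-] ≪ 0.0044: [OH-] ≈ √(2.1 × 10^-6 × 0.0044) = 9.61 × 10^-5 M
pOH = 4.02, so pH = 14.00 − pOH = 9.98

pH = 9.98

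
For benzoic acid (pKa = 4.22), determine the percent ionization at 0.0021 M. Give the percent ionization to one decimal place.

C6H5COOH ⇌ C6H5COO- + H+; let x = [H+] at equilibrium.
Ka = 10^(−4.22) = 6.03 × 10^-5
Ka = x²/(C₀ − x); solving the quadratic gives x = 3.27 × 10^-4 M.
Fraction ionized = 3.27 × 10^-4 / 0.0021 = 0.1557 → 15.6%

15.6%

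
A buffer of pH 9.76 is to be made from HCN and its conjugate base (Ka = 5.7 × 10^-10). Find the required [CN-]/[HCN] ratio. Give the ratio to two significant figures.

pKa = -log(5.7 × 10^-10) = 9.244
pH = pKa + log(r) ⇒ log(r) = 9.76 − 9.244 = +0.516
r = [CN-]/[HCN] = 10^(+0.516) = 3.28

ratio = 3.3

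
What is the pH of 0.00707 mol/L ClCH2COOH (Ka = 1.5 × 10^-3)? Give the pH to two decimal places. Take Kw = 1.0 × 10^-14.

ClCH2COOH ⇌ ClCH2COO- + H+
From the ICE table, Ka = [H+]²/(0.00707 − [H+]) = 1.5 × 10^-3.
[H+] is not negligible relative to C₀; solve [H+]² + 0.0015·[H+] − 1.06e-05 = 0.
[H+] = (−Ka + √(Ka² + 4·Ka·C₀))/2 = 2.59 × 10^-3 M
pH = −log[H+] = −log(2.59 × 10^-3) = 2.59

pH = 2.59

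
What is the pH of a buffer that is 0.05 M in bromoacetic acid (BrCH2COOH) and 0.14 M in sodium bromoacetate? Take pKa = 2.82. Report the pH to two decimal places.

pH = pKa + log([A⁻]/[HA]) = 2.82 + log(0.14/0.05)
pH = 2.82 + (+0.447) = 3.27

pH = 3.27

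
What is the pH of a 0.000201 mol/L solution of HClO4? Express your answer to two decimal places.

pH = 3.70

HClO4 is a strong acid and dissociates completely, so [H+] = 0.000201 M.
pH = -log(0.000201) = 3.70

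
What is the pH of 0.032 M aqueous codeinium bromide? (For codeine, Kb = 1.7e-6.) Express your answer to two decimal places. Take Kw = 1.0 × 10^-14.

pH = 4.86

C18H22NO3+ is the conjugate acid of the weak base C18H21NO3.
Ka = Kw/Kb = 1.0×10^-14 / 1.7 × 10^-6 = 5.88 × 10^-9
From the ICE table, Ka = x²/(0.032 − x) = 5.88 × 10^-9.
Assume x ≪ 0.032: x ≈ √(5.88 × 10^-9 × 0.032) = 1.37 × 10^-5 M
(x/C₀ = 0.043% < 5%, so the approximation holds.)
pH = −log(1.37 × 10^-5) = 4.86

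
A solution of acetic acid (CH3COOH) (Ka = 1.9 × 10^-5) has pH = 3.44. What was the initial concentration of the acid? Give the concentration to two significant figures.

[H+] = 10^(-3.44) = 3.63 × 10^-4 M = x
Ka = x²/(C₀ − x) ⇒ C₀ = x + x²/Ka
C₀ = 3.63 × 10^-4 + (3.63 × 10^-4)²/(1.9 × 10^-5) = 7.30 × 10^-3 M

C₀ = 7.3 × 10^-3 M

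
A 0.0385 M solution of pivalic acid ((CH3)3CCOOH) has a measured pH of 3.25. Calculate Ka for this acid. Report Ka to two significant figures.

Ka = 8.3 × 10^-6

[H+] = 10^(-3.25) = 5.62 × 10^-4 M
At equilibrium [HA] = 0.0385 − 5.62 × 10^-4 = 3.79 × 10^-2 M
Ka = [H+][A-]/[HA] = (5.62 × 10^-4)² / 3.79 × 10^-2 = 8.3 × 10^-6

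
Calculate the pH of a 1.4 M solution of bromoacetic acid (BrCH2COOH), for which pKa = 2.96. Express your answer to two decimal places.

pH = 1.41

BrCH2COOH ⇌ BrCH2COO- + H+
Ka = 10^(−2.96) = 1.10 × 10^-3
Ka = [H+]²/(1.4 − [H+]) = 1.10 × 10^-3
Neglecting [H+] in the denominator: [H+] = √(1.10 × 10^-3 × 1.4) = 3.92 × 10^-2 M
pH = −log(3.92 × 10^-2) = 1.41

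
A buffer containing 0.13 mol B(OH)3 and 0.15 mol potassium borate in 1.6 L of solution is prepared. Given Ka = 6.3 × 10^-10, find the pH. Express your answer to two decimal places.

pH = 9.26

pKa = −log(6.3 × 10^-10) = 9.201
Henderson–Hasselbalch: pH = pKa + log([B(OH)4-]/[B(OH)3]) = 9.201 + log(0.15/0.13)
pH = 9.201 + (+0.062) = 9.26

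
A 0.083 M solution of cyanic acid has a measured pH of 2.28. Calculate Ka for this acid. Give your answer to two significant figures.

Ka = 3.5 × 10^-4

[H+] = 10^(-2.28) = 5.25 × 10^-3 M
At equilibrium [HA] = 0.083 − 5.25 × 10^-3 = 7.77 × 10^-2 M
Ka = [H+][A-]/[HA] = (5.25 × 10^-3)² / 7.77 × 10^-2 = 3.5 × 10^-4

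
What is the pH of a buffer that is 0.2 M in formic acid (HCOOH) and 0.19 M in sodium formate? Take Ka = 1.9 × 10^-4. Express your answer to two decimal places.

pH = 3.70

pKa = −log(1.9 × 10^-4) = 3.721
pH = pKa + log([A⁻]/[HA]) = 3.721 + log(0.19/0.2)
pH = 3.721 + (-0.022) = 3.70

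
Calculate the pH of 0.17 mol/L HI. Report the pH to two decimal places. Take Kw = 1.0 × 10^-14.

pH = 0.77

HI is a strong acid and dissociates completely, so [H+] = 0.17 M.
pH = -log(0.17) = 0.77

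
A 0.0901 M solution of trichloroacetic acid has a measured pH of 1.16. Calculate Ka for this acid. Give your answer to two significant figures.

[H+] = 10^(-1.16) = 6.92 × 10^-2 M
At equilibrium [HA] = 0.0901 − 6.92 × 10^-2 = 2.09 × 10^-2 M
Ka = [H+][A-]/[HA] = (6.92 × 10^-2)² / 2.09 × 10^-2 = 2.3 × 10^-1

Ka = 2.3 × 10^-1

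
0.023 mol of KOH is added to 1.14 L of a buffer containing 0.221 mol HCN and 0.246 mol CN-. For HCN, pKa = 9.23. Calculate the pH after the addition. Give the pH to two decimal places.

pH = 9.36

After neutralization: n(HCN) = 0.198 mol, n(CN-) = 0.269 mol.
pH = pKa + log(n_CN-/n_HCN) = 9.23 + log(0.269/0.198) = 9.23 + (+0.133)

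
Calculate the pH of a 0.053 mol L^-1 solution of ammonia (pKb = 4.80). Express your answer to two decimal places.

NH3 + H2O ⇌ NH4+ + OH-
Kb = 10^(−4.80) = 1.58 × 10^-5
From the ICE table, Kb = [OH-]²/(0.053 − [OH-]) = 1.58 × 10^-5.
Since Kb ≪ C₀, [OH-] ≈ √(Kb·C₀) = 9.15 × 10^-4 M.
Check: 1.7% ionized — well under 5%, approximation valid.
pOH = 3.04, so pH = 14.00 − pOH = 10.96

pH = 10.96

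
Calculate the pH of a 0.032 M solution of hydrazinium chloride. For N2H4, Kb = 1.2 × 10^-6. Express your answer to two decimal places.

pH = 4.79

N2H5+ is the conjugate acid of the weak base N2H4.
Ka = Kw/Kb = 1.0×10^-14 / 1.2 × 10^-6 = 8.33 × 10^-9
Ka = x²/(0.032 − x) = 8.33 × 10^-9
Since Ka ≪ C₀, x ≈ √(Ka·C₀) = 1.63 × 10^-5 M.
Check: 0.051% ionized — well under 5%, approximation valid.
pH = −log(1.63 × 10^-5) = 4.79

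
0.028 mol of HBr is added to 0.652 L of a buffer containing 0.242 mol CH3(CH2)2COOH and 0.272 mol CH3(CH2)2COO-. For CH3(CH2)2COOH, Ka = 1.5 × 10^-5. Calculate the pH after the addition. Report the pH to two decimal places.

Added H+ converts CH3(CH2)2COO- to CH3(CH2)2COOH: CH3(CH2)2COOH → 0.27 mol, CH3(CH2)2COO- → 0.244 mol.
pKa = −log(1.5 × 10^-5) = 4.824
pH = pKa + log([A⁻]/[HA]) = 4.824 + log(0.244/0.27) = 4.824 -0.044

pH = 4.78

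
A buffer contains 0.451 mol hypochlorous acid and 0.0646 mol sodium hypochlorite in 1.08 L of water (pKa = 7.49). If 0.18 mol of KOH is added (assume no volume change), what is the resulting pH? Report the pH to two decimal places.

pH = 7.45

After neutralization: n(HOCl) = 0.271 mol, n(OCl-) = 0.245 mol.
pH = pKa + log(n_OCl-/n_HOCl) = 7.49 + log(0.245/0.271) = 7.49 + (-0.044)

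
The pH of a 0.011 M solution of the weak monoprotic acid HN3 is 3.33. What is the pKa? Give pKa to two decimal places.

[H+] = 10^(-3.33) = 4.68 × 10^-4 M
At equilibrium [HA] = 0.011 − 4.68 × 10^-4 = 1.05 × 10^-2 M
Ka = [H+][A-]/[HA] = (4.68 × 10^-4)² / 1.05 × 10^-2 = 2.09 × 10^-5
pKa = -log(2.09 × 10^-5) = 4.68

pKa = 4.68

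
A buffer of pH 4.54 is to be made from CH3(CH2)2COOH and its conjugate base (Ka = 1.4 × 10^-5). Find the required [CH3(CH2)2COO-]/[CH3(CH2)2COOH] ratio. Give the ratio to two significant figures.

pKa = -log(1.4 × 10^-5) = 4.854
pH = pKa + log(r) ⇒ log(r) = 4.54 − 4.854 = -0.314
r = [CH3(CH2)2COO-]/[CH3(CH2)2COOH] = 10^(-0.314) = 0.485

ratio = 0.49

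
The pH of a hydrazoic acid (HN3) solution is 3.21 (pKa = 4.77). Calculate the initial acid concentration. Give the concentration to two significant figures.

[H+] = 10^(-3.21) = 6.17 × 10^-4 M = x
Ka = 10^(−4.77) = 1.70 × 10^-5
Ka = x²/(C₀ − x) ⇒ C₀ = x + x²/Ka
C₀ = 6.17 × 10^-4 + (6.17 × 10^-4)²/(1.70 × 10^-5) = 2.30 × 10^-2 M

C₀ = 2.3 × 10^-2 M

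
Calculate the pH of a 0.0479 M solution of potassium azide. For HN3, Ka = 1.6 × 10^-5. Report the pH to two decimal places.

pH = 8.74

N3- is the conjugate base of the weak acid HN3.
Kb = Kw/Ka = 1.0×10^-14 / 1.6 × 10^-5 = 6.25 × 10^-10
Kb = x²/(0.0479 − x) = 6.25 × 10^-10
Assume x ≪ 0.0479: x ≈ √(6.25 × 10^-10 × 0.0479) = 5.47 × 10^-6 M
(x/C₀ = 0.011% < 5%, so the approximation holds.)
pOH = −log(5.47 × 10^-6) = 5.26; pH = 14.00 − 5.26 = 8.74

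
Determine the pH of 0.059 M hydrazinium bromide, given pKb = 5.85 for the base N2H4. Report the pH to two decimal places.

pH = 4.69

N2H5+ is the conjugate acid of the weak base N2H4.
Kb = 10^(−5.85) = 1.41 × 10^-6
Ka = Kw/Kb = 1.0×10^-14 / 1.41 × 10^-6 = 7.09 × 10^-9
From the ICE table, Ka = x²/(0.059 − x) = 7.09 × 10^-9.
Since Ka ≪ C₀, x ≈ √(Ka·C₀) = 2.05 × 10^-5 M.
(x/C₀ = 0.035% < 5%, so the approximation holds.)
pH = −log[H+] = −log(2.05 × 10^-5) = 4.69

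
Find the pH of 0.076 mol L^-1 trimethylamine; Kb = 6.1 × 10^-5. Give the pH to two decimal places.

pH = 11.33

(CH3)3N + H2O ⇌ (CH3)3NH+ + OH-
Kb = x²/(0.076 − x) = 6.1 × 10^-5
Neglecting x in the denominator: x = √(6.1 × 10^-5 × 0.076) = 2.15 × 10^-3 M
(x/C₀ = 2.8% < 5%, so the approximation holds.)
pOH = −log(2.15 × 10^-3) = 2.67; pH = 14.00 − 2.67 = 11.33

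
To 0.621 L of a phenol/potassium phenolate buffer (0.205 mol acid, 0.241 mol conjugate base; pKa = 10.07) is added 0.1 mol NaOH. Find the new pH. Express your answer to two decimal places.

pH = 10.58

OH- converts C6H5OH to C6H5O-: C6H5OH → 0.105 mol, C6H5O- → 0.341 mol.
Henderson–Hasselbalch with mole ratio 0.341/0.105: pH = 10.07 + (+0.512)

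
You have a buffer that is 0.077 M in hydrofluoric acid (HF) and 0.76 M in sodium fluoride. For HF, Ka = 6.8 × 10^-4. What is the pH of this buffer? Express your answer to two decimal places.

pKa = −log(6.8 × 10^-4) = 3.167
Using pH = pKa + log([base]/[acid]) with [base]/[acid] = 0.76/0.077:
pH = 3.167 + (+0.994) = 4.16

pH = 4.16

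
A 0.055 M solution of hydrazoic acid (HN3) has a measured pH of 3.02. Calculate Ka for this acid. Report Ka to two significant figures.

[H+] = 10^(-3.02) = 9.55 × 10^-4 M
At equilibrium [HA] = 0.055 − 9.55 × 10^-4 = 5.40 × 10^-2 M
Ka = [H+][A-]/[HA] = (9.55 × 10^-4)² / 5.40 × 10^-2 = 1.7 × 10^-5

Ka = 1.7 × 10^-5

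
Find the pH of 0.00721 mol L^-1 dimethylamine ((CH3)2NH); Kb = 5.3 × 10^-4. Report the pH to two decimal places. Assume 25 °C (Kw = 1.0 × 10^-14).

(CH3)2NH + H2O ⇌ (CH3)2NH2+ + OH-
Let x = [OH-] at equilibrium. Kb = x²/(0.00721 − x).
Here C₀/Kb ≈ 13.6, so the small-x approximation fails. Use the quadratic:
x = [−0.00053 + √(0.00053² + 1.53e-05)]/2 = 1.71 × 10^-3 M
pOH = −log(1.71 × 10^-3) = 2.77; pH = 14.00 − 2.77 = 11.23

pH = 11.23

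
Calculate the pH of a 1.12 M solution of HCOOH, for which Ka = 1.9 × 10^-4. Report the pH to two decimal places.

pH = 1.84

HCOOH ⇌ HCOO- + H+
From the ICE table, Ka = [H+]²/(1.12 − [H+]) = 1.9 × 10^-4.
Since Ka ≪ C₀, [H+] ≈ √(Ka·C₀) = 1.46 × 10^-2 M.
([H+]/C₀ = 1.3% < 5%, so the approximation holds.)
pH = −log(1.46 × 10^-2) = 1.84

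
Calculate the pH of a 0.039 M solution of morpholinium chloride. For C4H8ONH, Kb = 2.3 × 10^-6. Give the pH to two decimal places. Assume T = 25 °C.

C4H8ONH2+ is the conjugate acid of the weak base C4H8ONH.
Ka = Kw/Kb = 1.0×10^-14 / 2.3 × 10^-6 = 4.35 × 10^-9
From the ICE table, Ka = [H+]²/(0.039 − [H+]) = 4.35 × 10^-9.
Assume [H+] ≪ 0.039: [H+] ≈ √(4.35 × 10^-9 × 0.039) = 1.30 × 10^-5 M
([H+]/C₀ = 0.033% < 5%, so the approximation holds.)
pH = −log[H+] = −log(1.30 × 10^-5) = 4.89

pH = 4.89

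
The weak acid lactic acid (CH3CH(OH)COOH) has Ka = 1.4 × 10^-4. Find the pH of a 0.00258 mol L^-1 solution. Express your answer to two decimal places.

pH = 3.27

CH3CH(OH)COOH ⇌ CH3CH(OH)COO- + H+
From the ICE table, Ka = [H+]²/(0.00258 − [H+]) = 1.4 × 10^-4.
Here C₀/Ka ≈ 18.4, so the small-[H+] approximation fails. Use the quadratic:
[H+] = [−0.00014 + √(0.00014² + 1.44e-06)]/2 = 5.35 × 10^-4 M
pH = −log(5.35 × 10^-4) = 3.27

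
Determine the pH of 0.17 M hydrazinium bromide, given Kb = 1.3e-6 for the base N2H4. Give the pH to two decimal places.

pH = 4.44

N2H5+ is the conjugate acid of the weak base N2H4.
Ka = Kw/Kb = 1.0×10^-14 / 1.3 × 10^-6 = 7.69 × 10^-9
Ka = x²/(0.17 − x) = 7.69 × 10^-9
Assume x ≪ 0.17: x ≈ √(7.69 × 10^-9 × 0.17) = 3.62 × 10^-5 M
pH = −log[H+] = −log(3.62 × 10^-5) = 4.44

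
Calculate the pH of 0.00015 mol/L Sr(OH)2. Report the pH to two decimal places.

pH = 10.48

Sr(OH)2 is a strong base (each formula unit releases 2 OH-); [OH-] = 0.0003 M.
pOH = -log(0.0003) = 3.52
pH = 14.00 - 3.52 = 10.48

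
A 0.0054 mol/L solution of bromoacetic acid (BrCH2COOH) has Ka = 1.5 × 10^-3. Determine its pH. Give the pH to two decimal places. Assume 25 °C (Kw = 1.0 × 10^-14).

BrCH2COOH ⇌ BrCH2COO- + H+
From the ICE table, Ka = x²/(0.0054 − x) = 1.5 × 10^-3.
The 5% rule fails; solving x² + Ka·x − Ka·C₀ = 0 exactly:
x = (−Ka + √(Ka² + 4·Ka·C₀))/2 = 2.19 × 10^-3 M
pH = −log(2.19 × 10^-3) = 2.66

pH = 2.66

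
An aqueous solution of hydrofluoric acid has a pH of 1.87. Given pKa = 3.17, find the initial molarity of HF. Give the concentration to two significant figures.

C₀ = 2.8 × 10^-1 M

[H+] = 10^(-1.87) = 1.35 × 10^-2 M = x
Ka = 10^(−3.17) = 6.76 × 10^-4
Ka = x²/(C₀ − x) ⇒ C₀ = x + x²/Ka
C₀ = 1.35 × 10^-2 + (1.35 × 10^-2)²/(6.76 × 10^-4) = 2.83 × 10^-1 M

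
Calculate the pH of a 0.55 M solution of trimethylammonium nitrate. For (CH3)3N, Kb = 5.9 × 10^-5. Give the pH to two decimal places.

pH = 5.02

(CH3)3NH+ is the conjugate acid of the weak base (CH3)3N.
Ka = Kw/Kb = 1.0×10^-14 / 5.9 × 10^-5 = 1.69 × 10^-10
From the ICE table, Ka = x²/(0.55 − x) = 1.69 × 10^-10.
Since Ka ≪ C₀, x ≈ √(Ka·C₀) = 9.64 × 10^-6 M.
pH = −log[H+] = −log(9.64 × 10^-6) = 5.02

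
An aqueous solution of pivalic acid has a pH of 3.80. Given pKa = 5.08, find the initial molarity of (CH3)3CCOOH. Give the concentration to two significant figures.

C₀ = 3.2 × 10^-3 M

[H+] = 10^(-3.80) = 1.58 × 10^-4 M = x
Ka = 10^(−5.08) = 8.32 × 10^-6
Ka = x²/(C₀ − x) ⇒ C₀ = x + x²/Ka
C₀ = 1.58 × 10^-4 + (1.58 × 10^-4)²/(8.32 × 10^-6) = 3.16 × 10^-3 M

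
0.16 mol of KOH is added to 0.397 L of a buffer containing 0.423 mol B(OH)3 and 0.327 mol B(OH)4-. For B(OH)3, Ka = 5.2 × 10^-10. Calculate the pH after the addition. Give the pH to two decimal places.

OH- converts B(OH)3 to B(OH)4-: B(OH)3 → 0.263 mol, B(OH)4- → 0.487 mol.
pKa = −log(5.2 × 10^-10) = 9.284
pH = pKa + log(n_B(OH)4-/n_B(OH)3) = 9.284 + log(0.487/0.263) = 9.284 + (+0.268)

pH = 9.55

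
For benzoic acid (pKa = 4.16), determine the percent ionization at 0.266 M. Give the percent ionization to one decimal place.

1.6%

C6H5COOH ⇌ C6H5COO- + H+; let x = [H+] at equilibrium.
Ka = 10^(−4.16) = 6.92 × 10^-5
x ≈ √(Ka·C₀) = √(6.92 × 10^-5 × 0.266) = 4.29 × 10^-3 M
Fraction ionized = 4.29 × 10^-3 / 0.266 = 0.0161 → 1.6%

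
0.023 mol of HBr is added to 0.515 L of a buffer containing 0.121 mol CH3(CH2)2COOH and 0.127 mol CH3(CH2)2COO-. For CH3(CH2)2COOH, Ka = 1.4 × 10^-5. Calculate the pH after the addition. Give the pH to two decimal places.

pH = 4.71

After neutralization: n(CH3(CH2)2COOH) = 0.144 mol, n(CH3(CH2)2COO-) = 0.104 mol.
pKa = −log(1.4 × 10^-5) = 4.854
Henderson–Hasselbalch with mole ratio 0.104/0.144: pH = 4.854 + (-0.141)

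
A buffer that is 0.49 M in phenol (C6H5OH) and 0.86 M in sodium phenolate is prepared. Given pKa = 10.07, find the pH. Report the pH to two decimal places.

pH = pKa + log([A⁻]/[HA]) = 10.07 + log(0.86/0.49)
pH = 10.07 + (+0.244) = 10.31

pH = 10.31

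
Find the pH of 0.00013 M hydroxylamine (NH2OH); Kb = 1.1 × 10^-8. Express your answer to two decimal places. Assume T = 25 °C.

NH2OH + H2O ⇌ NH3OH+ + OH-
Kb = [OH-]²/(0.00013 − [OH-]) = 1.1 × 10^-8
Since Kb ≪ C₀, [OH-] ≈ √(Kb·C₀) = 1.20 × 10^-6 M.
Check: 0.92% ionized — well under 5%, approximation valid.
pOH = −log(1.20 × 10^-6) = 5.92; pH = 14.00 − 5.92 = 8.08

pH = 8.08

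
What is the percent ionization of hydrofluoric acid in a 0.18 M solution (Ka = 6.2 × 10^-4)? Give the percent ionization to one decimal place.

5.7%

HF ⇌ F- + H+; let x = [H+] at equilibrium.
Ka = x²/(C₀ − x); solving the quadratic gives x = 1.03 × 10^-2 M.
% ionization = x/C₀ × 100% = 1.03 × 10^-2/0.18 × 100% = 5.7%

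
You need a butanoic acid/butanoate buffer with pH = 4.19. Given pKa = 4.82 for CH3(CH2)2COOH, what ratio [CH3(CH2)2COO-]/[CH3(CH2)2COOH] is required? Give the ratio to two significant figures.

ratio = 0.23

pH = pKa + log(r) ⇒ log(r) = 4.19 − 4.82 = -0.63
r = [CH3(CH2)2COO-]/[CH3(CH2)2COOH] = 10^(-0.63) = 0.234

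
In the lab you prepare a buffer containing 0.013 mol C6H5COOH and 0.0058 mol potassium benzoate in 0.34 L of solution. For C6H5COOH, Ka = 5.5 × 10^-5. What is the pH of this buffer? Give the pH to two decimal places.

pKa = −log(5.5 × 10^-5) = 4.260
Using pH = pKa + log([base]/[acid]) with [base]/[acid] = 0.0058/0.013:
pH = 4.260 + (-0.351) = 3.91

pH = 3.91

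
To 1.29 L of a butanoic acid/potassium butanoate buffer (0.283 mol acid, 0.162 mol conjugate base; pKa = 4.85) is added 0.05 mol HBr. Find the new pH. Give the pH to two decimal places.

pH = 4.38

Added H+ converts CH3(CH2)2COO- to CH3(CH2)2COOH: CH3(CH2)2COOH → 0.333 mol, CH3(CH2)2COO- → 0.112 mol.
Henderson–Hasselbalch with mole ratio 0.112/0.333: pH = 4.85 + (-0.473)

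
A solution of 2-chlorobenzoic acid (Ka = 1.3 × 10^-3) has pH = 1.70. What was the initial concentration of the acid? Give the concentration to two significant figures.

C₀ = 3.3 × 10^-1 M

[H+] = 10^(-1.70) = 2.00 × 10^-2 M = x
Ka = x²/(C₀ − x) ⇒ C₀ = x + x²/Ka
C₀ = 2.00 × 10^-2 + (2.00 × 10^-2)²/(1.3 × 10^-3) = 3.28 × 10^-1 M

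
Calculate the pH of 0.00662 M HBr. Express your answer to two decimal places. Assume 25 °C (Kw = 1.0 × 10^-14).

HBr is a strong acid and dissociates completely, so [H+] = 0.00662 M.
pH = -log(0.00662) = 2.18

pH = 2.18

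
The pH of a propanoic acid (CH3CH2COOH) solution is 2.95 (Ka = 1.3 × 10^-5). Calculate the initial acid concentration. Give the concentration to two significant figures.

C₀ = 9.8 × 10^-2 M

[H+] = 10^(-2.95) = 1.12 × 10^-3 M = x
Ka = x²/(C₀ − x) ⇒ C₀ = x + x²/Ka
C₀ = 1.12 × 10^-3 + (1.12 × 10^-3)²/(1.3 × 10^-5) = 9.76 × 10^-2 M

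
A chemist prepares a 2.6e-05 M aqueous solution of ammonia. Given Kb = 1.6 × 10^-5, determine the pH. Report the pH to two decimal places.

pH = 9.14

NH3 + H2O ⇌ NH4+ + OH-
Let x = [OH-] at equilibrium. Kb = x²/(2.6e-05 − x).
Here C₀/Kb ≈ 1.62, so the small-x approximation fails. Use the quadratic:
x = [−1.6e-05 + √(1.6e-05² + 1.66e-09)]/2 = 1.39 × 10^-5 M
pOH = −log(1.39 × 10^-5) = 4.86; pH = 14.00 − 4.86 = 9.14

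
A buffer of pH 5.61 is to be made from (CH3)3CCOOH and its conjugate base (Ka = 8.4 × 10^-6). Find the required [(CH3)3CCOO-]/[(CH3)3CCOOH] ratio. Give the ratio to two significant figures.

ratio = 3.4

pKa = -log(8.4 × 10^-6) = 5.076
pH = pKa + log(r) ⇒ log(r) = 5.61 − 5.076 = +0.534
r = [(CH3)3CCOO-]/[(CH3)3CCOOH] = 10^(+0.534) = 3.42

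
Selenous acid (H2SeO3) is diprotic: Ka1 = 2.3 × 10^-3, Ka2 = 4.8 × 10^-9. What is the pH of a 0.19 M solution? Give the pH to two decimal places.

Ka1 ≫ Ka2, so treat the first dissociation as the only significant source of H+.
Ka1 = x²/(0.19 − x) = 2.3 × 10^-3
Solving the quadratic: x = (−Ka1 + √(Ka1² + 4·Ka1·C₀))/2 = 1.98 × 10^-2 M
pH = −log(1.98 × 10^-2) = 1.70

pH = 1.70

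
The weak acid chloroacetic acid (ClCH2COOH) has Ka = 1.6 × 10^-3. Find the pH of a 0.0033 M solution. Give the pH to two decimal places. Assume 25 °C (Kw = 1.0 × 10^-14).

ClCH2COOH ⇌ ClCH2COO- + H+
From the ICE table, Ka = x²/(0.0033 − x) = 1.6 × 10^-3.
Here C₀/Ka ≈ 2.06, so the small-x approximation fails. Use the quadratic:
x = [−0.0016 + √(0.0016² + 2.11e-05)]/2 = 1.63 × 10^-3 M
pH = −log[H+] = −log(1.63 × 10^-3) = 2.79

pH = 2.79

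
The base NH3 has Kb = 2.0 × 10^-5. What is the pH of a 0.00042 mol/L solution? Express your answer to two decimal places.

pH = 9.91

NH3 + H2O ⇌ NH4+ + OH-
From the ICE table, Kb = [OH-]²/(0.00042 − [OH-]) = 2.0 × 10^-5.
The 5% rule fails; solving [OH-]² + Kb·[OH-] − Kb·C₀ = 0 exactly:
[OH-] = [−2e-05 + √(2e-05² + 3.36e-08)]/2 = 8.22 × 10^-5 M
pOH = −log(8.22 × 10^-5) = 4.09; pH = 14.00 − 4.09 = 9.91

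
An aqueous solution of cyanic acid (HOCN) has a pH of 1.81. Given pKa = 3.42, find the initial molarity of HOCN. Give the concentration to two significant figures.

C₀ = 6.5 × 10^-1 M

[H+] = 10^(-1.81) = 1.55 × 10^-2 M = x
Ka = 10^(−3.42) = 3.80 × 10^-4
Ka = x²/(C₀ − x) ⇒ C₀ = x + x²/Ka
C₀ = 1.55 × 10^-2 + (1.55 × 10^-2)²/(3.80 × 10^-4) = 6.48 × 10^-1 M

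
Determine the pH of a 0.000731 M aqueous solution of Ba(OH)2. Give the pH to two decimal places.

pH = 11.16

Ba(OH)2 is a strong base (each formula unit releases 2 OH-); [OH-] = 0.00146 M.
pOH = -log(0.00146) = 2.84
pH = 14.00 - 2.84 = 11.16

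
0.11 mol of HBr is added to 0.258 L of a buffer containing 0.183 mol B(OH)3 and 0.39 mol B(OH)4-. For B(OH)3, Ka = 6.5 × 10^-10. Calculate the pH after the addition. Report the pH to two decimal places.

Added H+ converts B(OH)4- to B(OH)3: B(OH)3 → 0.293 mol, B(OH)4- → 0.28 mol.
pKa = −log(6.5 × 10^-10) = 9.187
Henderson–Hasselbalch with mole ratio 0.28/0.293: pH = 9.187 + (-0.020)

pH = 9.17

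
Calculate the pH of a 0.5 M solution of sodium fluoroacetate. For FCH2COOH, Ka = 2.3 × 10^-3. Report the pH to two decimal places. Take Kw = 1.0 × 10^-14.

pH = 8.17

FCH2COO- is the conjugate base of the weak acid FCH2COOH.
Kb = Kw/Ka = 1.0×10^-14 / 2.3 × 10^-3 = 4.35 × 10^-12
From the ICE table, Kb = [OH-]²/(0.5 − [OH-]) = 4.35 × 10^-12.
Since Kb ≪ C₀, [OH-] ≈ √(Kb·C₀) = 1.47 × 10^-6 M.
([OH-]/C₀ = 0.00029% < 5%, so the approximation holds.)
pOH = 5.83, so pH = 14.00 − pOH = 8.17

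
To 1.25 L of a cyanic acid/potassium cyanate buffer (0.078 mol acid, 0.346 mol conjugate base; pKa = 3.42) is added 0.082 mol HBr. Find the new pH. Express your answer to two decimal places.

pH = 3.64

After neutralization: n(HOCN) = 0.16 mol, n(OCN-) = 0.264 mol.
pH = pKa + log([A⁻]/[HA]) = 3.42 + log(0.264/0.16) = 3.42 +0.217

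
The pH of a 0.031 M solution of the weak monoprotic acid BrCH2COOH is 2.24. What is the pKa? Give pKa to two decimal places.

[H+] = 10^(-2.24) = 5.75 × 10^-3 M
At equilibrium [HA] = 0.031 − 5.75 × 10^-3 = 2.53 × 10^-2 M
Ka = [H+][A-]/[HA] = (5.75 × 10^-3)² / 2.53 × 10^-2 = 1.31 × 10^-3
pKa = -log(1.31 × 10^-3) = 2.88

pKa = 2.88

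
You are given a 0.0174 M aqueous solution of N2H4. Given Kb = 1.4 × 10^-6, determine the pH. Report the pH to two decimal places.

N2H4 + H2O ⇌ N2H5+ + OH-
From the ICE table, Kb = [OH-]²/(0.0174 − [OH-]) = 1.4 × 10^-6.
Assume [OH-] ≪ 0.0174: [OH-] ≈ √(1.4 × 10^-6 × 0.0174) = 1.56 × 10^-4 M
pOH = −log(1.56 × 10^-4) = 3.81; pH = 14.00 − 3.81 = 10.19

pH = 10.19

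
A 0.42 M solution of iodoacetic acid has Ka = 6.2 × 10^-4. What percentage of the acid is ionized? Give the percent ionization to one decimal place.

ICH2COOH ⇌ ICH2COO- + H+; let x = [H+] at equilibrium.
x ≈ √(Ka·C₀) = √(6.2 × 10^-4 × 0.42) = 1.61 × 10^-2 M
% ionization = x/C₀ × 100% = 1.61 × 10^-2/0.42 × 100% = 3.8%

3.8%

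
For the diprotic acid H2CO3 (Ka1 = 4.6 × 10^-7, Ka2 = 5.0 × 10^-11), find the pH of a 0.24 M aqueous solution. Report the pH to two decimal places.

Since Ka1 ≫ Ka2, the first ionization dominates [H+].
Ka1 = x²/(0.24 − x) = 4.6 × 10^-7
x ≈ √(4.6 × 10^-7 × 0.24) = 3.32 × 10^-4 M
pH = −log(3.32 × 10^-4) = 3.48

pH = 3.48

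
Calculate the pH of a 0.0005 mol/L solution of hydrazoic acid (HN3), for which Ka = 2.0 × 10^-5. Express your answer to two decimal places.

pH = 4.04

HN3 ⇌ N3- + H+
From the ICE table, Ka = x²/(0.0005 − x) = 2.0 × 10^-5.
Here C₀/Ka ≈ 25, so the small-x approximation fails. Use the quadratic:
x = [−2e-05 + √(2e-05² + 4e-08)]/2 = 9.05 × 10^-5 M
pH = −log(9.05 × 10^-5) = 4.04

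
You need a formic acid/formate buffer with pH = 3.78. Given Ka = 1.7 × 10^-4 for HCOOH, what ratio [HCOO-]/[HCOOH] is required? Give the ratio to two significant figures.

pKa = -log(1.7 × 10^-4) = 3.770
pH = pKa + log(r) ⇒ log(r) = 3.78 − 3.770 = +0.010
r = [HCOO-]/[HCOOH] = 10^(+0.010) = 1.02

ratio = 1.0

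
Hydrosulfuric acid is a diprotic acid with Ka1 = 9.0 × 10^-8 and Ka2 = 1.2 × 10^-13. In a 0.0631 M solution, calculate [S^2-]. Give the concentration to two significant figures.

1.2 × 10^-13 M

First ionization gives [H+] ≈ [HS-] = 7.54 × 10^-5 M.
Second step: Ka2 = [H+][S^2-]/[HS-] ≈ [S^2-] (since [H+] ≈ [HS-]).
So [S^2-] ≈ Ka2.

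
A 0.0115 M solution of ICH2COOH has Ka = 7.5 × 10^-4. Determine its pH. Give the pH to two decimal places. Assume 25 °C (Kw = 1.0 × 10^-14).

ICH2COOH ⇌ ICH2COO- + H+
Ka = [H+]²/(0.0115 − [H+]) = 7.5 × 10^-4
[H+] is not negligible relative to C₀; solve [H+]² + 0.00075·[H+] − 8.62e-06 = 0.
[H+] = (−Ka + √(Ka² + 4·Ka·C₀))/2 = 2.59 × 10^-3 M
pH = −log[H+] = −log(2.59 × 10^-3) = 2.59

pH = 2.59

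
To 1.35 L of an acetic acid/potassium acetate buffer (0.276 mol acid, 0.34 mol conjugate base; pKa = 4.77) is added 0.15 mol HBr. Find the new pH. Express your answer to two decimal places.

After neutralization: n(CH3COOH) = 0.426 mol, n(CH3COO-) = 0.19 mol.
Henderson–Hasselbalch with mole ratio 0.19/0.426: pH = 4.77 + (-0.351)

pH = 4.42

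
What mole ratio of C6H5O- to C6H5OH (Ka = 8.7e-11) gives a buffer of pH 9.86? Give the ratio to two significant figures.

ratio = 0.63

pKa = -log(8.7 × 10^-11) = 10.060
pH = pKa + log(r) ⇒ log(r) = 9.86 − 10.060 = -0.200
r = [C6H5O-]/[C6H5OH] = 10^(-0.200) = 0.631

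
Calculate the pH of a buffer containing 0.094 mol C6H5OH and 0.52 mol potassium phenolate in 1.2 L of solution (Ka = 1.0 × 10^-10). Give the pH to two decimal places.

pKa = −log(1.0 × 10^-10) = 10.000
Using pH = pKa + log([base]/[acid]) with [base]/[acid] = 0.52/0.094:
pH = 10.000 + (+0.743) = 10.74

pH = 10.74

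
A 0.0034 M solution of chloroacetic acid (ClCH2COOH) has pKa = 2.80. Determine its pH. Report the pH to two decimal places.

ClCH2COOH ⇌ ClCH2COO- + H+
Ka = 10^(−2.80) = 1.58 × 10^-3
Let x = [H+] at equilibrium. Ka = x²/(0.0034 − x).
The 5% rule fails; solving x² + Ka·x − Ka·C₀ = 0 exactly:
x = (−Ka + √(Ka² + 4·Ka·C₀))/2 = 1.66 × 10^-3 M
pH = −log(1.66 × 10^-3) = 2.78

pH = 2.78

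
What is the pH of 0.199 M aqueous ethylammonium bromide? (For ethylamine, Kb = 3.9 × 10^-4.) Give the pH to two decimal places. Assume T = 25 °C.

pH = 5.65

C2H5NH3+ is the conjugate acid of the weak base C2H5NH2.
Ka = Kw/Kb = 1.0×10^-14 / 3.9 × 10^-4 = 2.56 × 10^-11
From the ICE table, Ka = [H+]²/(0.199 − [H+]) = 2.56 × 10^-11.
Assume [H+] ≪ 0.199: [H+] ≈ √(2.56 × 10^-11 × 0.199) = 2.26 × 10^-6 M
Check: 0.0011% ionized — well under 5%, approximation valid.
pH = −log(2.26 × 10^-6) = 5.65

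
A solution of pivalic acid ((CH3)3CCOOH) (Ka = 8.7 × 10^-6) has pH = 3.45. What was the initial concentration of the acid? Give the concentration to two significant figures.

C₀ = 1.5 × 10^-2 M

[H+] = 10^(-3.45) = 3.55 × 10^-4 M = x
Ka = x²/(C₀ − x) ⇒ C₀ = x + x²/Ka
C₀ = 3.55 × 10^-4 + (3.55 × 10^-4)²/(8.7 × 10^-6) = 1.48 × 10^-2 M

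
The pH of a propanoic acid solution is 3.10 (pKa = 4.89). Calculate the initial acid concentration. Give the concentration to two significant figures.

[H+] = 10^(-3.10) = 7.94 × 10^-4 M = x
Ka = 10^(−4.89) = 1.29 × 10^-5
Ka = x²/(C₀ − x) ⇒ C₀ = x + x²/Ka
C₀ = 7.94 × 10^-4 + (7.94 × 10^-4)²/(1.29 × 10^-5) = 4.97 × 10^-2 M

C₀ = 5.0 × 10^-2 M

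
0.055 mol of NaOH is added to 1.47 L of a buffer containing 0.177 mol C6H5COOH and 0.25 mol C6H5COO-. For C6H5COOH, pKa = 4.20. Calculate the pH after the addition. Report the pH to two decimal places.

pH = 4.60

After neutralization: n(C6H5COOH) = 0.122 mol, n(C6H5COO-) = 0.305 mol.
pH = pKa + log(n_C6H5COO-/n_C6H5COOH) = 4.20 + log(0.305/0.122) = 4.20 + (+0.398)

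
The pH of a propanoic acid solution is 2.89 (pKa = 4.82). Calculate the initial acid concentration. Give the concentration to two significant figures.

C₀ = 1.1 × 10^-1 M

[H+] = 10^(-2.89) = 1.29 × 10^-3 M = x
Ka = 10^(−4.82) = 1.51 × 10^-5
Ka = x²/(C₀ − x) ⇒ C₀ = x + x²/Ka
C₀ = 1.29 × 10^-3 + (1.29 × 10^-3)²/(1.51 × 10^-5) = 1.11 × 10^-1 M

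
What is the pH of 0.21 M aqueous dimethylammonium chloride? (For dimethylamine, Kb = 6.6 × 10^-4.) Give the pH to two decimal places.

pH = 5.75

(CH3)2NH2+ is the conjugate acid of the weak base (CH3)2NH.
Ka = Kw/Kb = 1.0×10^-14 / 6.6 × 10^-4 = 1.52 × 10^-11
From the ICE table, Ka = x²/(0.21 − x) = 1.52 × 10^-11.
Assume x ≪ 0.21: x ≈ √(1.52 × 10^-11 × 0.21) = 1.79 × 10^-6 M
(x/C₀ = 0.00085% < 5%, so the approximation holds.)
pH = −log(1.79 × 10^-6) = 5.75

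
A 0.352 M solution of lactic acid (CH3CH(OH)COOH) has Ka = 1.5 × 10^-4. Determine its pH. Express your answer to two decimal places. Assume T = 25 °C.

CH3CH(OH)COOH ⇌ CH3CH(OH)COO- + H+
From the ICE table, Ka = x²/(0.352 − x) = 1.5 × 10^-4.
Since Ka ≪ C₀, x ≈ √(Ka·C₀) = 7.27 × 10^-3 M.
(x/C₀ = 2.1% < 5%, so the approximation holds.)
pH = −log[H+] = −log(7.27 × 10^-3) = 2.14

pH = 2.14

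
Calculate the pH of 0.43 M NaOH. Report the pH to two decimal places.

pH = 13.63

NaOH is a strong base; [OH-] = 0.43 M.
pOH = -log(0.43) = 0.37
pH = 14.00 - 0.37 = 13.63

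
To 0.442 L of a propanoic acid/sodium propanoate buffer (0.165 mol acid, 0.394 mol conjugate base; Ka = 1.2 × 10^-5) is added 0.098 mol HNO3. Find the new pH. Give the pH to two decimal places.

pH = 4.97

After neutralization: n(CH3CH2COOH) = 0.263 mol, n(CH3CH2COO-) = 0.296 mol.
pKa = −log(1.2 × 10^-5) = 4.921
Henderson–Hasselbalch with mole ratio 0.296/0.263: pH = 4.921 + (+0.051)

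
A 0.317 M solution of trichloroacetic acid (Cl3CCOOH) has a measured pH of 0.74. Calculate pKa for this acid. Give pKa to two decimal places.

pKa = 0.61

[H+] = 10^(-0.74) = 1.82 × 10^-1 M
At equilibrium [HA] = 0.317 − 1.82 × 10^-1 = 1.35 × 10^-1 M
Ka = [H+][A-]/[HA] = (1.82 × 10^-1)² / 1.35 × 10^-1 = 2.45 × 10^-1
pKa = -log(2.45 × 10^-1) = 0.61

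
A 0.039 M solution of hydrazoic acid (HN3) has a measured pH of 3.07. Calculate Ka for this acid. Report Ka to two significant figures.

[H+] = 10^(-3.07) = 8.51 × 10^-4 M
At equilibrium [HA] = 0.039 − 8.51 × 10^-4 = 3.81 × 10^-2 M
Ka = [H+][A-]/[HA] = (8.51 × 10^-4)² / 3.81 × 10^-2 = 1.9 × 10^-5

Ka = 1.9 × 10^-5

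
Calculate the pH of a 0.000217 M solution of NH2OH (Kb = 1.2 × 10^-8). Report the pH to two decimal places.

NH2OH + H2O ⇌ NH3OH+ + OH-
From the ICE table, Kb = [OH-]²/(0.000217 − [OH-]) = 1.2 × 10^-8.
Since Kb ≪ C₀, [OH-] ≈ √(Kb·C₀) = 1.61 × 10^-6 M.
Check: 0.74% ionized — well under 5%, approximation valid.
pOH = 5.79, so pH = 14.00 − pOH = 8.21

pH = 8.21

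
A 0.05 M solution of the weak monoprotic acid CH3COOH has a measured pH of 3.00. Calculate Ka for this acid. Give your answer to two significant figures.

[H+] = 10^(-3.00) = 1.00 × 10^-3 M
At equilibrium [HA] = 0.05 − 1.00 × 10^-3 = 4.90 × 10^-2 M
Ka = [H+][A-]/[HA] = (1.00 × 10^-3)² / 4.90 × 10^-2 = 2.0 × 10^-5

Ka = 2.0 × 10^-5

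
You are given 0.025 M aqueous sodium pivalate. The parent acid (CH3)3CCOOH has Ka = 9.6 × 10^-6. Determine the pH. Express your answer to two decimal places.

pH = 8.71

(CH3)3CCOO- is the conjugate base of the weak acid (CH3)3CCOOH.
Kb = Kw/Ka = 1.0×10^-14 / 9.6 × 10^-6 = 1.04 × 10^-9
Kb = [OH-]²/(0.025 − [OH-]) = 1.04 × 10^-9
Neglecting [OH-] in the denominator: [OH-] = √(1.04 × 10^-9 × 0.025) = 5.10 × 10^-6 M
Check: 0.02% ionized — well under 5%, approximation valid.
pOH = 5.29, so pH = 14.00 − pOH = 8.71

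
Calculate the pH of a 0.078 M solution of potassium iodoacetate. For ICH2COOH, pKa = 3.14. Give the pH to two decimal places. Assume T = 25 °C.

pH = 8.02

ICH2COO- is the conjugate base of the weak acid ICH2COOH.
Ka = 10^(−3.14) = 7.24 × 10^-4
Kb = Kw/Ka = 1.0×10^-14 / 7.24 × 10^-4 = 1.38 × 10^-11
From the ICE table, Kb = [OH-]²/(0.078 − [OH-]) = 1.38 × 10^-11.
Neglecting [OH-] in the denominator: [OH-] = √(1.38 × 10^-11 × 0.078) = 1.04 × 10^-6 M
Check: 0.0013% ionized — well under 5%, approximation valid.
pOH = 5.98, so pH = 14.00 − pOH = 8.02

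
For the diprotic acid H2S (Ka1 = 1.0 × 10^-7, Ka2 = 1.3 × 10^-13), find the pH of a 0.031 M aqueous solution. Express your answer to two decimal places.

pH = 4.25

Since Ka1 ≫ Ka2, the first ionization dominates [H+].
Ka1 = x²/(0.031 − x) = 1.0 × 10^-7
x ≈ √(1.0 × 10^-7 × 0.031) = 5.57 × 10^-5 M
pH = −log(5.57 × 10^-5) = 4.25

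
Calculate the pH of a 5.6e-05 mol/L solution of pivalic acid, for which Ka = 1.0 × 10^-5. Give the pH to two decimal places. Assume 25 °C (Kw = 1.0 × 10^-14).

pH = 4.72

(CH3)3CCOOH ⇌ (CH3)3CCOO- + H+
From the ICE table, Ka = [H+]²/(5.6e-05 − [H+]) = 1.0 × 10^-5.
[H+] is not negligible relative to C₀; solve [H+]² + 1e-05·[H+] − 5.6e-10 = 0.
[H+] = [−1e-05 + √(1e-05² + 2.24e-09)]/2 = 1.92 × 10^-5 M
pH = −log[H+] = −log(1.92 × 10^-5) = 4.72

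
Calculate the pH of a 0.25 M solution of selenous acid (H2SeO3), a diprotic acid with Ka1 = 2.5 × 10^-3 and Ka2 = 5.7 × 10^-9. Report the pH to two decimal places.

pH = 1.62

Ka1 ≫ Ka2, so treat the first dissociation as the only significant source of H+.
Ka1 = x²/(0.25 − x) = 2.5 × 10^-3
Solving the quadratic: x = (−Ka1 + √(Ka1² + 4·Ka1·C₀))/2 = 2.38 × 10^-2 M
pH = −log(2.38 × 10^-2) = 1.62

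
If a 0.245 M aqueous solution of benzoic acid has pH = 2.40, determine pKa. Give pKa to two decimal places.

pKa = 4.18

[H+] = 10^(-2.40) = 3.98 × 10^-3 M
At equilibrium [HA] = 0.245 − 3.98 × 10^-3 = 2.41 × 10^-1 M
Ka = [H+][A-]/[HA] = (3.98 × 10^-3)² / 2.41 × 10^-1 = 6.57 × 10^-5
pKa = -log(6.57 × 10^-5) = 4.18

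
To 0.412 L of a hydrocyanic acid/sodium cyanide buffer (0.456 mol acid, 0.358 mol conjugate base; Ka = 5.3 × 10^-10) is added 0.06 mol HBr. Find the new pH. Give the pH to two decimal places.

pH = 9.04

After neutralization: n(HCN) = 0.516 mol, n(CN-) = 0.298 mol.
pKa = −log(5.3 × 10^-10) = 9.276
pH = pKa + log(n_CN-/n_HCN) = 9.276 + log(0.298/0.516) = 9.276 + (-0.238)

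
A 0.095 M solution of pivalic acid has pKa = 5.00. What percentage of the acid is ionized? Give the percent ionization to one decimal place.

1.0%

(CH3)3CCOOH ⇌ (CH3)3CCOO- + H+; let x = [H+] at equilibrium.
Ka = 10^(−5.00) = 1.00 × 10^-5
x ≈ √(Ka·C₀) = √(1.00 × 10^-5 × 0.095) = 9.75 × 10^-4 M
Fraction ionized = 9.75 × 10^-4 / 0.095 = 0.0103 → 1.0%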